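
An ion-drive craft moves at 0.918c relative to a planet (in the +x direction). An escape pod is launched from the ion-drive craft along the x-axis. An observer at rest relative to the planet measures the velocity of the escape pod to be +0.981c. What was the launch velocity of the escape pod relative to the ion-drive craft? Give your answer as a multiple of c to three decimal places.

+0.634c

Invert the composition law: u' = (u − v)/(1 − uv/c²).
u' = (0.981 − 0.918) / (1 − (0.981)(0.918)) = 0.0630/0.0994 = 0.6335.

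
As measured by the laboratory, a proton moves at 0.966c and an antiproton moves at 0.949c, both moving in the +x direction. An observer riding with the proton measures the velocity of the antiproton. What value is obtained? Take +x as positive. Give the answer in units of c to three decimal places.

-0.204c

β_A = 0.966, β_B = 0.949.
Transform to A's frame with the inverse velocity-addition law: u' = (u − v)/(1 − uv/c²), taking u = β_B and v = β_A.
u' = (0.949 − 0.966) / (1 − (0.966)(0.949)) = -0.0170/0.0833 = -0.2042.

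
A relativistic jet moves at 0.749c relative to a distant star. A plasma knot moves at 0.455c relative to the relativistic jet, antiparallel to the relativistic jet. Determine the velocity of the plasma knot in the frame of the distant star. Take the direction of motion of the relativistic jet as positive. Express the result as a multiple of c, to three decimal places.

With v = 0.749 and u' = -0.455 (in units of c),
u = (u' + v)/(1 + u'v/c²):
u = (-0.455 + 0.749) / (1 + (-0.455)·0.749) = 0.2940/0.6592 = 0.4460

+0.446c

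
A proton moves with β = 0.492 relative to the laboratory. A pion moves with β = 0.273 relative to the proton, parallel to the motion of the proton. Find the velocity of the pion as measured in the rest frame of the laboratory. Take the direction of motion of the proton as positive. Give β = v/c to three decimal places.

β = 0.674

With v = 0.492 and u' = 0.273 (in units of c),
u = (u' + v)/(1 + u'v/c²):
u = (0.273 + 0.492) / (1 + 0.273·0.492) = 0.7650/1.1343 = 0.6744
(Galilean addition would give +0.765c.)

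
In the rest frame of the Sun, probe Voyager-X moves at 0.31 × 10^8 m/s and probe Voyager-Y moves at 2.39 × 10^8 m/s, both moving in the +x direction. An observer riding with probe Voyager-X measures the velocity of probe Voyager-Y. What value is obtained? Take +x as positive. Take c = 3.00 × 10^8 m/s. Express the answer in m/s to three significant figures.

+2.27 × 10^8 m/s

β_A = 0.103, β_B = 0.797 (dividing each by c = 3.00 × 10^8 m/s).
Transform to A's frame with the inverse velocity-addition law: u' = (u − v)/(1 − uv/c²), taking u = β_B and v = β_A.
u' = (0.797 − 0.103) / (1 − (0.103)(0.797)) = 0.6933/0.9177 = 0.7555.
u' = 0.7555 × 3.00 × 10^8 m/s.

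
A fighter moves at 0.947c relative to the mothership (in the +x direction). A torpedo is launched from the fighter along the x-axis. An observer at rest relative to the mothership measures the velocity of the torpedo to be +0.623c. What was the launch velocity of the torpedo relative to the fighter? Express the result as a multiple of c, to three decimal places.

Invert the composition law: u' = (u − v)/(1 − uv/c²).
u' = (0.623 − 0.947) / (1 − (0.623)(0.947)) = -0.3240/0.4100 = -0.7902.

-0.790c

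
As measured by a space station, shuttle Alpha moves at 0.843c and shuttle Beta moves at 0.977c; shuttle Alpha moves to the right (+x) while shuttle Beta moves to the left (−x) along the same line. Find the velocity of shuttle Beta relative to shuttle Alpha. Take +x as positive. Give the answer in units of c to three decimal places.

β_A = 0.843, β_B = -0.977.
Transform to A's frame with the inverse velocity-addition law: u' = (u − v)/(1 − uv/c²), taking u = β_B and v = β_A.
u' = (-0.977 − 0.843) / (1 − (0.843)(-0.977)) = -1.8200/1.8236 = -0.9980.

-0.998c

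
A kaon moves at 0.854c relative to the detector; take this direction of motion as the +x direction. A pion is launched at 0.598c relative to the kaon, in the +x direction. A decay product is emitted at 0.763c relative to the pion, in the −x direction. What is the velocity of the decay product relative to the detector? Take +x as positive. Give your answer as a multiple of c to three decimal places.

Apply u = (u' + v)/(1 + u'v/c²) successively, working outward toward the detector.
Start: velocity of the kaon relative to the detector = 0.8540c.
Compose with the pion (u' = 0.598 in the kaon frame): u_1 = (0.598 + 0.854) / (1 + 0.598·0.854) = 1.4520/1.5107 = 0.9611.
Compose with the decay product (u' = -0.763 in the pion frame): u_2 = (-0.763 + 0.961) / (1 + (-0.763)·0.961) = 0.1981/0.2666 = 0.7431.

+0.743c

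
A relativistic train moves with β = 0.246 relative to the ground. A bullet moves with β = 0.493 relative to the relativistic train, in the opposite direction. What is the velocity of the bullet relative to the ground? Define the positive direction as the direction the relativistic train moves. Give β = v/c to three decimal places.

With v = 0.246 and u' = -0.493 (in units of c),
u = (u' + v)/(1 + u'v/c²):
u = (-0.493 + 0.246) / (1 + (-0.493)·0.246) = -0.2470/0.8787 = -0.2811
(Galilean addition would give -0.247c.)

β = -0.281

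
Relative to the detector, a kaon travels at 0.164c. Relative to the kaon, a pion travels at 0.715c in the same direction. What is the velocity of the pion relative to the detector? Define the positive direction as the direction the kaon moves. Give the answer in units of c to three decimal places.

0.787c

With v = 0.164 and u' = 0.715 (in units of c),
u = (u' + v)/(1 + u'v/c²):
u = (0.715 + 0.164) / (1 + 0.715·0.164) = 0.8790/1.1173 = 0.7867
(Galilean addition would give +0.879c.)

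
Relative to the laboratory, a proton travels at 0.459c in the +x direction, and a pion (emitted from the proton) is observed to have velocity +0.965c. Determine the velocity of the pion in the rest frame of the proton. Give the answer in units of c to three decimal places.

Invert the composition law: u' = (u − v)/(1 − uv/c²).
u' = (0.965 − 0.459) / (1 − (0.965)(0.459)) = 0.5060/0.5571 = 0.9083.

+0.908c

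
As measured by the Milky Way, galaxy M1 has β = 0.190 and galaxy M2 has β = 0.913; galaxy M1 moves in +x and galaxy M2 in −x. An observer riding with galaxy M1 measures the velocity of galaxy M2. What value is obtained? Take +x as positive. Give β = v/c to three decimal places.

β_A = 0.190, β_B = -0.913.
Transform to A's frame with the inverse velocity-addition law: u' = (u − v)/(1 − uv/c²), taking u = β_B and v = β_A.
u' = (-0.913 − 0.190) / (1 − (0.190)(-0.913)) = -1.1030/1.1735 = -0.9399.

β = -0.940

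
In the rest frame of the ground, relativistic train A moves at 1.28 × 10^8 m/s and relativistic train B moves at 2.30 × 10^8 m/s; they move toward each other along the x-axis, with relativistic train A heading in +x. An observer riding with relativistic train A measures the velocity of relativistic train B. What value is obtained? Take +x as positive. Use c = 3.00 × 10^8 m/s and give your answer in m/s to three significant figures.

β_A = 0.427, β_B = -0.767 (dividing each by c = 3.00 × 10^8 m/s).
Transform to A's frame with the inverse velocity-addition law: u' = (u − v)/(1 − uv/c²), taking u = β_B and v = β_A.
u' = (-0.767 − 0.427) / (1 − (0.427)(-0.767)) = -1.1933/1.3271 = -0.8992.
u' = -0.8992 × 3.00 × 10^8 m/s.

-2.70 × 10^8 m/s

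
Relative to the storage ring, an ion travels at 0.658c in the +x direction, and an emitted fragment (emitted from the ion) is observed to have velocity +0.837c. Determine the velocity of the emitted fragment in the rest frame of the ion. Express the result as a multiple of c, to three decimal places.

+0.398c

Invert the composition law: u' = (u − v)/(1 − uv/c²).
u' = (0.837 − 0.658) / (1 − (0.837)(0.658)) = 0.1790/0.4493 = 0.3984.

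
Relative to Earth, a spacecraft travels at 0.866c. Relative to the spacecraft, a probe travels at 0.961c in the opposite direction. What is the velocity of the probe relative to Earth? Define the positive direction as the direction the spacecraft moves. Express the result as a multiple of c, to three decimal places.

With v = 0.866 and u' = -0.961 (in units of c),
u = (u' + v)/(1 + u'v/c²):
u = (-0.961 + 0.866) / (1 + (-0.961)·0.866) = -0.0950/0.1678 = -0.5662
(Galilean addition would give -0.095c.)

-0.566c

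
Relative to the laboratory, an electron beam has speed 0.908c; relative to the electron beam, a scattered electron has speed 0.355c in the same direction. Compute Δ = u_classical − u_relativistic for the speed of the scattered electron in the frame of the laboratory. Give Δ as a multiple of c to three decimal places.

Δ = 0.308c

Galilean: u_cl = 0.355 + 0.908 = 1.2630.
Relativistic: u_rel = (0.355 + 0.908) / (1 + 0.355·0.908) = 1.2630/1.3223 = 0.9551.
Δ = 1.2630 − 0.9551 = 0.3079.
(The classical prediction exceeds c; the relativistic result does not.)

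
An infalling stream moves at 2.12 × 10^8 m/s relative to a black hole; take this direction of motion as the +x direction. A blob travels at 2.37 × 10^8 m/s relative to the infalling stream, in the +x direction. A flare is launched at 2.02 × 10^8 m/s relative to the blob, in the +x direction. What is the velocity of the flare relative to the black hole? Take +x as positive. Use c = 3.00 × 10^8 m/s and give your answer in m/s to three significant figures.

Apply u = (u' + v)/(1 + u'v/c²) successively, working outward toward the black hole.
(Dividing each given speed by c = 3.00 × 10^8 m/s to work in units of c.)
Start: velocity of the infalling stream relative to the black hole = 0.7067c.
Compose with the blob (u' = 0.790 in the infalling stream frame): u_1 = (0.790 + 0.707) / (1 + 0.790·0.707) = 1.4967/1.5583 = 0.9605.
Compose with the flare (u' = 0.673 in the blob frame): u_2 = (0.673 + 0.960) / (1 + 0.673·0.960) = 1.6338/1.6467 = 0.9922.
So u = 0.9922 × 3.00 × 10^8 m/s.

2.98 × 10^8 m/s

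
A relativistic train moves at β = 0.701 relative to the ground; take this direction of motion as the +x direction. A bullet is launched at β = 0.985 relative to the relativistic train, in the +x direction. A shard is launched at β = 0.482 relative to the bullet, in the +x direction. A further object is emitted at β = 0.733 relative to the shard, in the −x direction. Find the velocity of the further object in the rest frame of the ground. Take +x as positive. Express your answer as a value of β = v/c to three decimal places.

Apply u = (u' + v)/(1 + u'v/c²) successively, working outward toward the ground.
Start: velocity of the relativistic train relative to the ground = 0.7010c.
Compose with the bullet (u' = 0.985 in the relativistic train frame): u_1 = (0.985 + 0.701) / (1 + 0.985·0.701) = 1.6860/1.6905 = 0.9973.
Compose with the shard (u' = 0.482 in the bullet frame): u_2 = (0.482 + 0.997) / (1 + 0.482·0.997) = 1.4793/1.4807 = 0.9991.
Compose with the further object (u' = -0.733 in the shard frame): u_3 = (-0.733 + 0.999) / (1 + (-0.733)·0.999) = 0.2661/0.2677 = 0.9940.

β = +0.994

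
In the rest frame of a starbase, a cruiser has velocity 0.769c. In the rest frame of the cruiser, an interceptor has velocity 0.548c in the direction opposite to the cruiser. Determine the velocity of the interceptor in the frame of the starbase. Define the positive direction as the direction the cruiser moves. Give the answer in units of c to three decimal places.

With v = 0.769 and u' = -0.548 (in units of c),
u = (u' + v)/(1 + u'v/c²):
u = (-0.548 + 0.769) / (1 + (-0.548)·0.769) = 0.2210/0.5786 = 0.3820
(Galilean addition would give +0.221c.)

+0.382c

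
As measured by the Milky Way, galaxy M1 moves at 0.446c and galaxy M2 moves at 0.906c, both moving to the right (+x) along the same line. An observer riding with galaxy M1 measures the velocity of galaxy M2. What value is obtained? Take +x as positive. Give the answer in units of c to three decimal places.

+0.772c

β_A = 0.446, β_B = 0.906.
Transform to A's frame with the inverse velocity-addition law: u' = (u − v)/(1 − uv/c²), taking u = β_B and v = β_A.
u' = (0.906 − 0.446) / (1 − (0.446)(0.906)) = 0.4600/0.5959 = 0.7719.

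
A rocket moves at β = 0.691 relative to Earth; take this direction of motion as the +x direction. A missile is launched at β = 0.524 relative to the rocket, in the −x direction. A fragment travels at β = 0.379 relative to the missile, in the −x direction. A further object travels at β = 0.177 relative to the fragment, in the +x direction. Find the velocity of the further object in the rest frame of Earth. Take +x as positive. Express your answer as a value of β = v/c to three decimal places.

β = +0.048

Apply u = (u' + v)/(1 + u'v/c²) successively, working outward toward Earth.
Start: velocity of the rocket relative to Earth = 0.6910c.
Compose with the missile (u' = -0.524 in the rocket frame): u_1 = (-0.524 + 0.691) / (1 + (-0.524)·0.691) = 0.1670/0.6379 = 0.2618.
Compose with the fragment (u' = -0.379 in the missile frame): u_2 = (-0.379 + 0.262) / (1 + (-0.379)·0.262) = -0.1172/0.9008 = -0.1301.
Compose with the further object (u' = 0.177 in the fragment frame): u_3 = (0.177 + (-0.130)) / (1 + 0.177·(-0.130)) = 0.0469/0.9770 = 0.0480.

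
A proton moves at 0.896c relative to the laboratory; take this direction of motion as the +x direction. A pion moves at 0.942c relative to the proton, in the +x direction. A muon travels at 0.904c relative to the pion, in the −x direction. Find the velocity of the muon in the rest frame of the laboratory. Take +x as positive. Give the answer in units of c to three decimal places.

Apply u = (u' + v)/(1 + u'v/c²) successively, working outward toward the laboratory.
Start: velocity of the proton relative to the laboratory = 0.8960c.
Compose with the pion (u' = 0.942 in the proton frame): u_1 = (0.942 + 0.896) / (1 + 0.942·0.896) = 1.8380/1.8440 = 0.9967.
Compose with the muon (u' = -0.904 in the pion frame): u_2 = (-0.904 + 0.997) / (1 + (-0.904)·0.997) = 0.0927/0.0990 = 0.9371.

+0.937c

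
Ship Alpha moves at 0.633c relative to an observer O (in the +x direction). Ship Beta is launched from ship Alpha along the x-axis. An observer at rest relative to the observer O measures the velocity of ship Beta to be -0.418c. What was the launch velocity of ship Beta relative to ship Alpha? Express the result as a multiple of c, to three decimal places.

Invert the composition law: u' = (u − v)/(1 − uv/c²).
u' = (-0.418 − 0.633) / (1 − (-0.418)(0.633)) = -1.0510/1.2646 = -0.8311.

-0.831c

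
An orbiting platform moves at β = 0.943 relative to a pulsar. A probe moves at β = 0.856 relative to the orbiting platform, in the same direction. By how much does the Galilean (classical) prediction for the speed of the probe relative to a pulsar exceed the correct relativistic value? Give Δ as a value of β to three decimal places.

Δ = 0.804

Galilean: u_cl = 0.856 + 0.943 = 1.7990.
Relativistic: u_rel = (0.856 + 0.943) / (1 + 0.856·0.943) = 1.7990/1.8072 = 0.9955.
Δ = 1.7990 − 0.9955 = 0.8035.
(The classical prediction exceeds c; the relativistic result does not.)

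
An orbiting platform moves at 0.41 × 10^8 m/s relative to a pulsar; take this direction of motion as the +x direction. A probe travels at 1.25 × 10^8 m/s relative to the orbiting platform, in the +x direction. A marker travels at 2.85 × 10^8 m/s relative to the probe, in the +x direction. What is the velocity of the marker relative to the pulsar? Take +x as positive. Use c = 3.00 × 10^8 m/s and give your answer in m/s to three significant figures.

2.95 × 10^8 m/s

Apply u = (u' + v)/(1 + u'v/c²) successively, working outward toward the pulsar.
(Dividing each given speed by c = 3.00 × 10^8 m/s to work in units of c.)
Start: velocity of the orbiting platform relative to the pulsar = 0.1367c.
Compose with the probe (u' = 0.417 in the orbiting platform frame): u_1 = (0.417 + 0.137) / (1 + 0.417·0.137) = 0.5533/1.0569 = 0.5235.
Compose with the marker (u' = 0.950 in the probe frame): u_2 = (0.950 + 0.524) / (1 + 0.950·0.524) = 1.4735/1.4973 = 0.9841.
So u = 0.9841 × 3.00 × 10^8 m/s.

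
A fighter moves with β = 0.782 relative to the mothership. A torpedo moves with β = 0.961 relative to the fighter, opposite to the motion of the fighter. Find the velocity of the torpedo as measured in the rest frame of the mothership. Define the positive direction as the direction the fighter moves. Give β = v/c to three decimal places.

With v = 0.782 and u' = -0.961 (in units of c),
u = (u' + v)/(1 + u'v/c²):
u = (-0.961 + 0.782) / (1 + (-0.961)·0.782) = -0.1790/0.2485 = -0.7203

β = -0.720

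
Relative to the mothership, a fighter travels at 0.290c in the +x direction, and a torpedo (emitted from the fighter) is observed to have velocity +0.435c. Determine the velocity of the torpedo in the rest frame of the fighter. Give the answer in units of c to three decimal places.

Invert the composition law: u' = (u − v)/(1 − uv/c²).
u' = (0.435 − 0.290) / (1 − (0.435)(0.290)) = 0.1450/0.8739 = 0.1659.

+0.166c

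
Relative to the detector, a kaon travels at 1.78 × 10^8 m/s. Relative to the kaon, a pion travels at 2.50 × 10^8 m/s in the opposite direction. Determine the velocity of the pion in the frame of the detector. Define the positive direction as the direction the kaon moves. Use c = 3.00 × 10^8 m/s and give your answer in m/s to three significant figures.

-1.42 × 10^8 m/s

In units of c (dividing by 3.00 × 10^8 m/s): v = 0.593, u' = -0.833.
u = (u' + v)/(1 + u'v/c²):
u = (-0.833 + 0.593) / (1 + (-0.833)·0.593) = -0.2400/0.5056 = -0.4747
(Galilean addition would give -0.240c.)
Converting back: u = -0.4747 × 3.00 × 10^8 m/s.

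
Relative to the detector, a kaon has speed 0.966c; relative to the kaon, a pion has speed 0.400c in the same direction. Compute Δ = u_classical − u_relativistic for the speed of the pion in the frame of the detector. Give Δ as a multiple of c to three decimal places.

Δ = 0.381c

Galilean: u_cl = 0.400 + 0.966 = 1.3660.
Relativistic: u_rel = (0.400 + 0.966) / (1 + 0.400·0.966) = 1.3660/1.3864 = 0.9853.
Δ = 1.3660 − 0.9853 = 0.3807.
(The classical prediction exceeds c; the relativistic result does not.)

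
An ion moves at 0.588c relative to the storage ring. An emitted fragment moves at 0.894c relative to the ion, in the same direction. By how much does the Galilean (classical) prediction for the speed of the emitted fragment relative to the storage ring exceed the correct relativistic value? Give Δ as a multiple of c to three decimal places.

Δ = 0.511c

Galilean: u_cl = 0.894 + 0.588 = 1.4820.
Relativistic: u_rel = (0.894 + 0.588) / (1 + 0.894·0.588) = 1.4820/1.5257 = 0.9714.
Δ = 1.4820 − 0.9714 = 0.5106.
(The classical prediction exceeds c; the relativistic result does not.)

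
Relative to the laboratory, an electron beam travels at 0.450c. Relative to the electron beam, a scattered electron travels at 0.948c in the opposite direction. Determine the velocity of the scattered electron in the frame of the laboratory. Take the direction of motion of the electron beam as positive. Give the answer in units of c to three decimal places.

With v = 0.450 and u' = -0.948 (in units of c),
u = (u' + v)/(1 + u'v/c²):
u = (-0.948 + 0.450) / (1 + (-0.948)·0.450) = -0.4980/0.5734 = -0.8685

-0.869c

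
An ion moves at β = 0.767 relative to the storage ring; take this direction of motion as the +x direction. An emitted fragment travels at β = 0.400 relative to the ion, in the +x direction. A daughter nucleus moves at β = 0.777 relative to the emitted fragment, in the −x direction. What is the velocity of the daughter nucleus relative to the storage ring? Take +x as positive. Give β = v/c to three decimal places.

Apply u = (u' + v)/(1 + u'v/c²) successively, working outward toward the storage ring.
Start: velocity of the ion relative to the storage ring = 0.7670c.
Compose with the emitted fragment (u' = 0.400 in the ion frame): u_1 = (0.400 + 0.767) / (1 + 0.400·0.767) = 1.1670/1.3068 = 0.8930.
Compose with the daughter nucleus (u' = -0.777 in the emitted fragment frame): u_2 = (-0.777 + 0.893) / (1 + (-0.777)·0.893) = 0.1160/0.3061 = 0.3790.

β = +0.379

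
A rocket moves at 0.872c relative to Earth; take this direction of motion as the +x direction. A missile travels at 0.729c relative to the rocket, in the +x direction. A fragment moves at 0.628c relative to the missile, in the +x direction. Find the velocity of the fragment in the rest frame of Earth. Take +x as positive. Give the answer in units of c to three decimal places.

Apply u = (u' + v)/(1 + u'v/c²) successively, working outward toward Earth.
Start: velocity of the rocket relative to Earth = 0.8720c.
Compose with the missile (u' = 0.729 in the rocket frame): u_1 = (0.729 + 0.872) / (1 + 0.729·0.872) = 1.6010/1.6357 = 0.9788.
Compose with the fragment (u' = 0.628 in the missile frame): u_2 = (0.628 + 0.979) / (1 + 0.628·0.979) = 1.6068/1.6147 = 0.9951.

0.995c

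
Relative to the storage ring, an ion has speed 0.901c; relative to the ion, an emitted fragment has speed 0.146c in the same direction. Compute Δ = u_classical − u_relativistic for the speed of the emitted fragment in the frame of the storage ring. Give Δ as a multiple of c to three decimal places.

Δ = 0.122c

Galilean: u_cl = 0.146 + 0.901 = 1.0470.
Relativistic: u_rel = (0.146 + 0.901) / (1 + 0.146·0.901) = 1.0470/1.1315 = 0.9253.
Δ = 1.0470 − 0.9253 = 0.1217.
(The classical prediction exceeds c; the relativistic result does not.)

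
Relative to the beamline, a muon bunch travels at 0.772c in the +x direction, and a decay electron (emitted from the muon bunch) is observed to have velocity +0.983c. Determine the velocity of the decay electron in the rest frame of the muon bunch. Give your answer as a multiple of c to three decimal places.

+0.875c

Invert the composition law: u' = (u − v)/(1 − uv/c²).
u' = (0.983 − 0.772) / (1 − (0.983)(0.772)) = 0.2110/0.2411 = 0.8751.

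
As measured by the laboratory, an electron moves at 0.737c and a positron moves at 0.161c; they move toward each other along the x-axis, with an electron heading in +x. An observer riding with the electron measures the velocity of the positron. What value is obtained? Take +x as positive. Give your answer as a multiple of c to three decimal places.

β_A = 0.737, β_B = -0.161.
Transform to A's frame with the inverse velocity-addition law: u' = (u − v)/(1 − uv/c²), taking u = β_B and v = β_A.
u' = (-0.161 − 0.737) / (1 − (0.737)(-0.161)) = -0.8980/1.1187 = -0.8027.

-0.803c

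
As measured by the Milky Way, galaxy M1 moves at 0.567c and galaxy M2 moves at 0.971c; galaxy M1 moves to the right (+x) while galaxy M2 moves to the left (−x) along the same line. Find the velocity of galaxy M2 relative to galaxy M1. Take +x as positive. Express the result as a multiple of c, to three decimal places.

-0.992c

β_A = 0.567, β_B = -0.971.
Transform to A's frame with the inverse velocity-addition law: u' = (u − v)/(1 − uv/c²), taking u = β_B and v = β_A.
u' = (-0.971 − 0.567) / (1 − (0.567)(-0.971)) = -1.5380/1.5506 = -0.9919.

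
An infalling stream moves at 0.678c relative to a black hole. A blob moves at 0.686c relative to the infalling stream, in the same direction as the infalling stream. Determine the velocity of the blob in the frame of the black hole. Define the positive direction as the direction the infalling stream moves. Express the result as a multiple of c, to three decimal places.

0.931c

With v = 0.678 and u' = 0.686 (in units of c),
u = (u' + v)/(1 + u'v/c²):
u = (0.686 + 0.678) / (1 + 0.686·0.678) = 1.3640/1.4651 = 0.9310
(Galilean addition would give +1.364c, exceeding c.)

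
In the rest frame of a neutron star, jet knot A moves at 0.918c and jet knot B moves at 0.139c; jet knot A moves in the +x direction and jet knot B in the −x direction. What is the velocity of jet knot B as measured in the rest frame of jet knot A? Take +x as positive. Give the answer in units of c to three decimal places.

-0.937c

β_A = 0.918, β_B = -0.139.
Transform to A's frame with the inverse velocity-addition law: u' = (u − v)/(1 − uv/c²), taking u = β_B and v = β_A.
u' = (-0.139 − 0.918) / (1 − (0.918)(-0.139)) = -1.0570/1.1276 = -0.9374.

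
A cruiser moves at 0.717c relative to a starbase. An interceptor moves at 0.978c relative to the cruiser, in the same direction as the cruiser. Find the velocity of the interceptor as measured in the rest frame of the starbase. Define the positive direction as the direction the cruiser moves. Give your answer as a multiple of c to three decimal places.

0.996c

With v = 0.717 and u' = 0.978 (in units of c),
u = (u' + v)/(1 + u'v/c²):
u = (0.978 + 0.717) / (1 + 0.978·0.717) = 1.6950/1.7012 = 0.9963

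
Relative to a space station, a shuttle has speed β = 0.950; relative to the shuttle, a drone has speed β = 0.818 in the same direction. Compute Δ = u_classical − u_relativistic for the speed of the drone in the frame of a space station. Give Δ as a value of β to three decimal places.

Galilean: u_cl = 0.818 + 0.950 = 1.7680.
Relativistic: u_rel = (0.818 + 0.950) / (1 + 0.818·0.950) = 1.7680/1.7771 = 0.9949.
Δ = 1.7680 − 0.9949 = 0.7731.
(The classical prediction exceeds c; the relativistic result does not.)

Δ = 0.773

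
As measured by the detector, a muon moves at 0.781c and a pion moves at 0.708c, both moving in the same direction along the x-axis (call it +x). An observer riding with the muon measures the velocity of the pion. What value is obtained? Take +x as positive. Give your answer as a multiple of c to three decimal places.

β_A = 0.781, β_B = 0.708.
Transform to A's frame with the inverse velocity-addition law: u' = (u − v)/(1 − uv/c²), taking u = β_B and v = β_A.
u' = (0.708 − 0.781) / (1 − (0.781)(0.708)) = -0.0730/0.4471 = -0.1633.

-0.163c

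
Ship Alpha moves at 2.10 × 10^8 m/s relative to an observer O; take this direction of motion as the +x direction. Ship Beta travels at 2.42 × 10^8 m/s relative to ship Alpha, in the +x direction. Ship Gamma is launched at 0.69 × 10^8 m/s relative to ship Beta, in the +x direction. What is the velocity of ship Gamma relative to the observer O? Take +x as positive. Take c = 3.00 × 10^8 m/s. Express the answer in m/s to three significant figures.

2.93 × 10^8 m/s

Apply u = (u' + v)/(1 + u'v/c²) successively, working outward toward the observer O.
(Dividing each given speed by c = 3.00 × 10^8 m/s to work in units of c.)
Start: velocity of ship Alpha relative to the observer O = 0.7000c.
Compose with ship Beta (u' = 0.807 in ship Alpha frame): u_1 = (0.807 + 0.700) / (1 + 0.807·0.700) = 1.5067/1.5647 = 0.9629.
Compose with ship Gamma (u' = 0.230 in ship Beta frame): u_2 = (0.230 + 0.963) / (1 + 0.230·0.963) = 1.1929/1.2215 = 0.9766.
So u = 0.9766 × 3.00 × 10^8 m/s.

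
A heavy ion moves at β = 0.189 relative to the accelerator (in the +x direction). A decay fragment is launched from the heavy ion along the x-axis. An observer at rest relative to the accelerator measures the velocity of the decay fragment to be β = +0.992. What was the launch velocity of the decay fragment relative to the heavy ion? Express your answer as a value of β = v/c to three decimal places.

β = +0.988

Invert the composition law: u' = (u − v)/(1 − uv/c²).
u' = (0.992 − 0.189) / (1 − (0.992)(0.189)) = 0.8030/0.8125 = 0.9883.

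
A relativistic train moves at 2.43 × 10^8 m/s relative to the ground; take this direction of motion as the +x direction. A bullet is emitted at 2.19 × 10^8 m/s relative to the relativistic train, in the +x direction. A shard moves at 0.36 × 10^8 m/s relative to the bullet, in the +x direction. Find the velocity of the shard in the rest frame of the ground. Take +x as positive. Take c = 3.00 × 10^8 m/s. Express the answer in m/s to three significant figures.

Apply u = (u' + v)/(1 + u'v/c²) successively, working outward toward the ground.
(Dividing each given speed by c = 3.00 × 10^8 m/s to work in units of c.)
Start: velocity of the relativistic train relative to the ground = 0.8100c.
Compose with the bullet (u' = 0.730 in the relativistic train frame): u_1 = (0.730 + 0.810) / (1 + 0.730·0.810) = 1.5400/1.5913 = 0.9678.
Compose with the shard (u' = 0.120 in the bullet frame): u_2 = (0.120 + 0.968) / (1 + 0.120·0.968) = 1.0878/1.1161 = 0.9746.
So u = 0.9746 × 3.00 × 10^8 m/s.

2.92 × 10^8 m/s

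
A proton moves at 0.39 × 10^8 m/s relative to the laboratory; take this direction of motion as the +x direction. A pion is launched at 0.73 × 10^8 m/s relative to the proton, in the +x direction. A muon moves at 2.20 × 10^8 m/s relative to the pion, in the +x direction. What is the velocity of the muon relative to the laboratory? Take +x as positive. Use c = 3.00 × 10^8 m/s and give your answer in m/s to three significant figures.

Apply u = (u' + v)/(1 + u'v/c²) successively, working outward toward the laboratory.
(Dividing each given speed by c = 3.00 × 10^8 m/s to work in units of c.)
Start: velocity of the proton relative to the laboratory = 0.1300c.
Compose with the pion (u' = 0.243 in the proton frame): u_1 = (0.243 + 0.130) / (1 + 0.243·0.130) = 0.3733/1.0316 = 0.3619.
Compose with the muon (u' = 0.733 in the pion frame): u_2 = (0.733 + 0.362) / (1 + 0.733·0.362) = 1.0952/1.2654 = 0.8655.
So u = 0.8655 × 3.00 × 10^8 m/s.

2.60 × 10^8 m/s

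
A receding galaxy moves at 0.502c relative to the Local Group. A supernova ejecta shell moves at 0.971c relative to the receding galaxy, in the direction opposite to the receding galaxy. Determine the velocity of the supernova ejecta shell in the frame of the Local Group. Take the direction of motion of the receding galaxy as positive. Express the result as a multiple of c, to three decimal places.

-0.915c

With v = 0.502 and u' = -0.971 (in units of c),
u = (u' + v)/(1 + u'v/c²):
u = (-0.971 + 0.502) / (1 + (-0.971)·0.502) = -0.4690/0.5126 = -0.9150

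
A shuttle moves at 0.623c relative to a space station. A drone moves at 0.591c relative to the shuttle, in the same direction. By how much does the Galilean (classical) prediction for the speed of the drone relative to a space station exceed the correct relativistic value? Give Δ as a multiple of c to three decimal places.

Galilean: u_cl = 0.591 + 0.623 = 1.2140.
Relativistic: u_rel = (0.591 + 0.623) / (1 + 0.591·0.623) = 1.2140/1.3682 = 0.8873.
Δ = 1.2140 − 0.8873 = 0.3267.
(The classical prediction exceeds c; the relativistic result does not.)

Δ = 0.327c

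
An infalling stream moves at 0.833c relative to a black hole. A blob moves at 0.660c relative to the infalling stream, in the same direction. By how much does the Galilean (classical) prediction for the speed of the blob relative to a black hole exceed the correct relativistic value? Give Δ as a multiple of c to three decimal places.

Galilean: u_cl = 0.660 + 0.833 = 1.4930.
Relativistic: u_rel = (0.660 + 0.833) / (1 + 0.660·0.833) = 1.4930/1.5498 = 0.9634.
Δ = 1.4930 − 0.9634 = 0.5296.
(The classical prediction exceeds c; the relativistic result does not.)

Δ = 0.530c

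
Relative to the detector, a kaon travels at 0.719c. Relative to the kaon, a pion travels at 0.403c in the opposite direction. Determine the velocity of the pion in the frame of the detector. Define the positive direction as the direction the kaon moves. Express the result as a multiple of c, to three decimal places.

With v = 0.719 and u' = -0.403 (in units of c),
u = (u' + v)/(1 + u'v/c²):
u = (-0.403 + 0.719) / (1 + (-0.403)·0.719) = 0.3160/0.7102 = 0.4449
(Galilean addition would give +0.316c.)

+0.445c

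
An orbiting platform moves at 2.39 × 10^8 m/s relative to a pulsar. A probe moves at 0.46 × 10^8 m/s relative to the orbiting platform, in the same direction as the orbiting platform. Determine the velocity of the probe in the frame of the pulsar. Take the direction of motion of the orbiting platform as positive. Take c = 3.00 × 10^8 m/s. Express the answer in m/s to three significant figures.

2.54 × 10^8 m/s

In units of c (dividing by 3.00 × 10^8 m/s): v = 0.797, u' = 0.153.
u = (u' + v)/(1 + u'v/c²):
u = (0.153 + 0.797) / (1 + 0.153·0.797) = 0.9500/1.1222 = 0.8466
Converting back: u = 0.8466 × 3.00 × 10^8 m/s.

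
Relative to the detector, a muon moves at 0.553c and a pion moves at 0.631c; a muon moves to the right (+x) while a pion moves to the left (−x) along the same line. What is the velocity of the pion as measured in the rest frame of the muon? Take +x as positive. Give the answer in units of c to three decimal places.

-0.878c

β_A = 0.553, β_B = -0.631.
Transform to A's frame with the inverse velocity-addition law: u' = (u − v)/(1 − uv/c²), taking u = β_B and v = β_A.
u' = (-0.631 − 0.553) / (1 − (0.553)(-0.631)) = -1.1840/1.3489 = -0.8777.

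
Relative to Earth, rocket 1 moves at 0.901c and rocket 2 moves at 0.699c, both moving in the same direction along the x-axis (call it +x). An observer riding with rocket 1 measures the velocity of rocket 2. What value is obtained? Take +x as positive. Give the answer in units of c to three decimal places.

β_A = 0.901, β_B = 0.699.
Transform to A's frame with the inverse velocity-addition law: u' = (u − v)/(1 − uv/c²), taking u = β_B and v = β_A.
u' = (0.699 − 0.901) / (1 − (0.901)(0.699)) = -0.2020/0.3702 = -0.5456.

-0.546c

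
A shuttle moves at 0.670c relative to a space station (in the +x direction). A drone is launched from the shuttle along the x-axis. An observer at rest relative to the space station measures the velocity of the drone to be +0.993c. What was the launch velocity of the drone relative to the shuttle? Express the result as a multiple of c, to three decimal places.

+0.965c

Invert the composition law: u' = (u − v)/(1 − uv/c²).
u' = (0.993 − 0.670) / (1 − (0.993)(0.670)) = 0.3230/0.3347 = 0.9651.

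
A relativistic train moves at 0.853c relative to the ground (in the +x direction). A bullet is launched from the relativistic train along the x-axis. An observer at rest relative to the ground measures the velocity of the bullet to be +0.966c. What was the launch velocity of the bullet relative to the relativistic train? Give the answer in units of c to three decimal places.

Invert the composition law: u' = (u − v)/(1 − uv/c²).
u' = (0.966 − 0.853) / (1 − (0.966)(0.853)) = 0.1130/0.1760 = 0.6420.

+0.642c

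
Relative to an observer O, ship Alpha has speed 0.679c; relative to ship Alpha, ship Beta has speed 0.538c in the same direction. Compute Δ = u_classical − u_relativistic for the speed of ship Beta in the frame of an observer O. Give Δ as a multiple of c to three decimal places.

Δ = 0.326c

Galilean: u_cl = 0.538 + 0.679 = 1.2170.
Relativistic: u_rel = (0.538 + 0.679) / (1 + 0.538·0.679) = 1.2170/1.3653 = 0.8914.
Δ = 1.2170 − 0.8914 = 0.3256.
(The classical prediction exceeds c; the relativistic result does not.)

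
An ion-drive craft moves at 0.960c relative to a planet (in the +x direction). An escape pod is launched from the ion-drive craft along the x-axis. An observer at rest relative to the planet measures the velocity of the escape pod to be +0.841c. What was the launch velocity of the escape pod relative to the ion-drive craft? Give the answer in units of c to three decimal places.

-0.618c

Invert the composition law: u' = (u − v)/(1 − uv/c²).
u' = (0.841 − 0.960) / (1 − (0.841)(0.960)) = -0.1190/0.1926 = -0.6177.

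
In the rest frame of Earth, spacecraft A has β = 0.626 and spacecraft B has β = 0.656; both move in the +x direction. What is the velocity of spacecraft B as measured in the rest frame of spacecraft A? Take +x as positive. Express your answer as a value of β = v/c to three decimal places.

β_A = 0.626, β_B = 0.656.
Transform to A's frame with the inverse velocity-addition law: u' = (u − v)/(1 − uv/c²), taking u = β_B and v = β_A.
u' = (0.656 − 0.626) / (1 − (0.626)(0.656)) = 0.0300/0.5893 = 0.0509.

β = +0.051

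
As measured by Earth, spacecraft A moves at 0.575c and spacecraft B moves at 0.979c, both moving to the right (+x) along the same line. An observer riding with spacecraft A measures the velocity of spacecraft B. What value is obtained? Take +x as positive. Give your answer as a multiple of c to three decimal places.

β_A = 0.575, β_B = 0.979.
Transform to A's frame with the inverse velocity-addition law: u' = (u − v)/(1 − uv/c²), taking u = β_B and v = β_A.
u' = (0.979 − 0.575) / (1 − (0.575)(0.979)) = 0.4040/0.4371 = 0.9243.

+0.924c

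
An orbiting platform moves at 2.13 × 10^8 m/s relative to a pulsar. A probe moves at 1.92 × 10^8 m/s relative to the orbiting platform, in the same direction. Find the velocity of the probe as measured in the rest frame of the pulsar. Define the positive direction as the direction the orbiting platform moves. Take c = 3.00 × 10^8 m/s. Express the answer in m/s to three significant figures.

2.78 × 10^8 m/s

In units of c (dividing by 3.00 × 10^8 m/s): v = 0.710, u' = 0.640.
u = (u' + v)/(1 + u'v/c²):
u = (0.640 + 0.710) / (1 + 0.640·0.710) = 1.3500/1.4544 = 0.9282
Converting back: u = 0.9282 × 3.00 × 10^8 m/s.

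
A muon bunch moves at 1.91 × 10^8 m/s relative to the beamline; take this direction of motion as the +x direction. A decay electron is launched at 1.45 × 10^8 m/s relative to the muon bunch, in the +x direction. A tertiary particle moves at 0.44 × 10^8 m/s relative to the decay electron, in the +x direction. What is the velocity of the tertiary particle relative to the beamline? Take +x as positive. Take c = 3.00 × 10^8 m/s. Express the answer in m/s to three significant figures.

2.67 × 10^8 m/s

Apply u = (u' + v)/(1 + u'v/c²) successively, working outward toward the beamline.
(Dividing each given speed by c = 3.00 × 10^8 m/s to work in units of c.)
Start: velocity of the muon bunch relative to the beamline = 0.6367c.
Compose with the decay electron (u' = 0.483 in the muon bunch frame): u_1 = (0.483 + 0.637) / (1 + 0.483·0.637) = 1.1200/1.3077 = 0.8565.
Compose with the tertiary particle (u' = 0.147 in the decay electron frame): u_2 = (0.147 + 0.856) / (1 + 0.147·0.856) = 1.0031/1.1256 = 0.8912.
So u = 0.8912 × 3.00 × 10^8 m/s.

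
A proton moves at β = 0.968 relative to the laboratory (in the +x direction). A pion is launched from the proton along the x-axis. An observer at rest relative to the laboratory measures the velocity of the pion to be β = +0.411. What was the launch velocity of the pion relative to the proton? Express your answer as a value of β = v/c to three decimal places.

Invert the composition law: u' = (u − v)/(1 − uv/c²).
u' = (0.411 − 0.968) / (1 − (0.411)(0.968)) = -0.5570/0.6022 = -0.9250.

β = -0.925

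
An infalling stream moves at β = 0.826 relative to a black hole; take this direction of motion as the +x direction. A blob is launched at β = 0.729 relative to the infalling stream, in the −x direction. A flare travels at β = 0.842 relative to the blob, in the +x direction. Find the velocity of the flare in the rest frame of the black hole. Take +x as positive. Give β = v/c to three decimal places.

β = +0.901

Apply u = (u' + v)/(1 + u'v/c²) successively, working outward toward the black hole.
Start: velocity of the infalling stream relative to the black hole = 0.8260c.
Compose with the blob (u' = -0.729 in the infalling stream frame): u_1 = (-0.729 + 0.826) / (1 + (-0.729)·0.826) = 0.0970/0.3978 = 0.2438.
Compose with the flare (u' = 0.842 in the blob frame): u_2 = (0.842 + 0.244) / (1 + 0.842·0.244) = 1.0858/1.2053 = 0.9009.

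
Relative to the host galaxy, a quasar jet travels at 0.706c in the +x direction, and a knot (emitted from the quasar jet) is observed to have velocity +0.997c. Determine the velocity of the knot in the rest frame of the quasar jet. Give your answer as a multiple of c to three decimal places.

Invert the composition law: u' = (u − v)/(1 − uv/c²).
u' = (0.997 − 0.706) / (1 − (0.997)(0.706)) = 0.2910/0.2961 = 0.9827.

+0.983c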